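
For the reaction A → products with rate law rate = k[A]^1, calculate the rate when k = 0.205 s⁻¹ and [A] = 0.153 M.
0.03136 M/s

rate = k·[A]^1 = 0.205·(0.153)^1 = 0.205·0.153 = 0.03136 M/s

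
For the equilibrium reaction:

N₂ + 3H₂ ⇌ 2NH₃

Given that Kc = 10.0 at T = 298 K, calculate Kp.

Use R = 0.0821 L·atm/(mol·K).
K_p = 0.0167

Δn = (moles gaseous products) − (moles gaseous reactants) = -2
T = 298 K; RT = 0.0821 × 298 = 24.4658
Kp = Kc·(RT)^Δn = 10.0 × (24.4658)^-2 = 10.0 × 0.00167063 = 0.0167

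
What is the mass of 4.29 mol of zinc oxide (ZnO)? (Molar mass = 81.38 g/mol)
Mass = 4.29 mol × 81.38 g/mol = 349.1 g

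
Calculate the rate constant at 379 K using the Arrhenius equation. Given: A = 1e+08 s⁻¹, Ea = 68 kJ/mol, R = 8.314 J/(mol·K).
4.24e-02 s⁻¹

k = A·exp(-Ea/(R·T)) = 1e+08·exp(-68000/(8.314·379)) = 1e+08·exp(-21.5804) = 1e+08·4.2437e-10 = 4.24e-02 s⁻¹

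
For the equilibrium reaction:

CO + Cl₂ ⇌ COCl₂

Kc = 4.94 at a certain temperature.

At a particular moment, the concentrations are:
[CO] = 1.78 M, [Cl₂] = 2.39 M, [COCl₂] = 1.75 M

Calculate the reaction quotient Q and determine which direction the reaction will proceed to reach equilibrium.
Q = 0.411, Q < K, reaction proceeds forward (toward products)

Q = ([COCl₂]) / ([CO] × [Cl₂])
  = ((1.75)) / ((1.78)·(2.39)) = 1.75/4.2542 = 0.4114
Since Q = 0.4114 < Kc = 4.94, the reaction proceeds forward (toward products) to reach equilibrium.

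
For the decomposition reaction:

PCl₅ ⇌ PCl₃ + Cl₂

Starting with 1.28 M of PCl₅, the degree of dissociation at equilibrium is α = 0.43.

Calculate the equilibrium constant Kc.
K_c = 0.4152

x = α·[A]₀ = 0.43 × 1.28 = 0.5504 M dissociated.
At eq: [PCl₅] = 1.28 − 0.5504 = 0.7296 M; [PCl₃] = [Cl₂] = x = 0.5504 M.
Kc = [PCl₃][Cl₂]/[PCl₅] = (0.5504)²/0.7296 = 0.4152.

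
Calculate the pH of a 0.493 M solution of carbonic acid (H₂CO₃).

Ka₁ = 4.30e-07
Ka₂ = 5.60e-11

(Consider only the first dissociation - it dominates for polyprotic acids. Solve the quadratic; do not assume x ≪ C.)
pH = 3.34

x² + Ka₁·x − Ka₁·C = 0 with Ka₁ = 4.30e-07, C = 0.493.
x = (−Ka₁ + √(Ka₁² + 4·Ka₁·C))/2 = 4.6021e-04 M, so pH = 3.34.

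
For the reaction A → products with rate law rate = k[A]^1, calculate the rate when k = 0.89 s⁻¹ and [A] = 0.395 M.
0.3516 M/s

rate = k·[A]^1 = 0.89·(0.395)^1 = 0.89·0.395 = 0.3516 M/s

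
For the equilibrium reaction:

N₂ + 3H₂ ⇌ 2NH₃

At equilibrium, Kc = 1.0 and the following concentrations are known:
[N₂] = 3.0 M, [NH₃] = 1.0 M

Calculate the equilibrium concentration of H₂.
[H₂] = 0.6934 M

Kc = ([NH₃]^2) / ([N₂] × [H₂]^3) = 1.0
[H₂]^3 = (product terms)/(Kc · other reactant terms) = 1 / (1.0 · 3) = 0.33333
[H₂] = (0.33333)^(1/3) = 0.6934 M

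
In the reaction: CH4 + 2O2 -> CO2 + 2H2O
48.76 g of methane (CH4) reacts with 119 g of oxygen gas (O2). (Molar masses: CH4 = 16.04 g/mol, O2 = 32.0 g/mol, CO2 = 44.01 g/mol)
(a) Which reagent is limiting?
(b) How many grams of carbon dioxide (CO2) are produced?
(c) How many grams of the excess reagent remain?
(a) O2, (b) 81.83 g, (c) 18.94 g

Moles of CH4 = 48.76 g ÷ 16.04 g/mol = 3.0399 mol
Moles of O2 = 119 g ÷ 32.0 g/mol = 3.71875 mol
Moles ÷ coefficient: CH4: 3.0399/1 = 3.04, O2: 3.71875/2 = 1.859
(a) O2 has the smaller value, so O2 is the limiting reagent.
(b) Moles of CO2 = 3.71875 mol O2 × (1/2) = 1.85938 mol; mass = 1.85938 mol × 44.01 g/mol = 81.83 g
(c) CH4 consumed = 3.71875 × (1/2) = 1.85938 mol; remaining = 3.0399 − 1.85938 = 1.18053 mol; mass = 1.18053 mol × 16.04 g/mol = 18.94 g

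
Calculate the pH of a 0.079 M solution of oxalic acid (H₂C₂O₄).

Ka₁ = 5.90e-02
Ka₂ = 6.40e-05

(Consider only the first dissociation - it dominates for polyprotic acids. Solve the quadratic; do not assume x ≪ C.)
pH = 1.35

x² + Ka₁·x − Ka₁·C = 0 with Ka₁ = 5.90e-02, C = 0.079.
x = (−Ka₁ + √(Ka₁² + 4·Ka₁·C))/2 = 4.4872e-02 M, so pH = 1.35.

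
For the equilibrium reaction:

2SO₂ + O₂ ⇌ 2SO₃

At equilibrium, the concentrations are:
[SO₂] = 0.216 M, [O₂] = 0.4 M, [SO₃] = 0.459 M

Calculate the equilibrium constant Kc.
K_c = 11.2891

Kc = ([SO₃]^2) / ([SO₂]^2 × [O₂])
   = ((0.459)^2) / ((0.216)^2·(0.4))
   = 0.21068 / 0.018662 = 11.2891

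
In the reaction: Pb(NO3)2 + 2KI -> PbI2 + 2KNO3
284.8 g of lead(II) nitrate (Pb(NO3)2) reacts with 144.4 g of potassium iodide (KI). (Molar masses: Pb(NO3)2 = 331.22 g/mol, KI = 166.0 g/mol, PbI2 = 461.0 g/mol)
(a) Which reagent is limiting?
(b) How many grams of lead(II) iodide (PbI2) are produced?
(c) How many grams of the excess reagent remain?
(a) KI, (b) 200.5 g, (c) 140.7 g

Moles of Pb(NO3)2 = 284.8 g ÷ 331.22 g/mol = 0.859851 mol
Moles of KI = 144.4 g ÷ 166.0 g/mol = 0.86988 mol
Moles ÷ coefficient: Pb(NO3)2: 0.859851/1 = 0.8599, KI: 0.86988/2 = 0.4349
(a) KI has the smaller value, so KI is the limiting reagent.
(b) Moles of PbI2 = 0.86988 mol KI × (1/2) = 0.43494 mol; mass = 0.43494 mol × 461.0 g/mol = 200.5 g
(c) Pb(NO3)2 consumed = 0.86988 × (1/2) = 0.43494 mol; remaining = 0.859851 − 0.43494 = 0.424912 mol; mass = 0.424912 mol × 331.22 g/mol = 140.7 g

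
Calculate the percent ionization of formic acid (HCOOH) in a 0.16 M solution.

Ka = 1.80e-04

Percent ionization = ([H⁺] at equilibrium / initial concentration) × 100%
Percent ionization = 3.3%

Let x = [H⁺]. Ka = x²/(C - x) ⇒ x² + (1.80e-04)x - (1.80e-04)(0.16) = 0. x = 5.2773e-03. Percent = (5.2773e-03/0.16) × 100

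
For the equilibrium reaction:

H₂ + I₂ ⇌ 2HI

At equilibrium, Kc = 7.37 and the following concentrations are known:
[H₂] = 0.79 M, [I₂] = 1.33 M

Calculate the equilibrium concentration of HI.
[HI] = 2.7827 M

Kc = ([HI]^2) / ([H₂] × [I₂]) = 7.37
[HI]^2 = Kc · (reactant terms)/(other product terms) = 7.37 · 1.0507 / 1 = 7.7437
[HI] = (7.7437)^(1/2) = 2.7827 M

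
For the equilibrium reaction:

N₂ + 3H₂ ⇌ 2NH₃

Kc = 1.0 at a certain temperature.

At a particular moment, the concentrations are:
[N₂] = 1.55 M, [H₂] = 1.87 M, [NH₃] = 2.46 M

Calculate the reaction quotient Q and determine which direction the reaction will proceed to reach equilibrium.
Q = 0.597, Q < K, reaction proceeds forward (toward products)

Q = ([NH₃]^2) / ([N₂] × [H₂]^3)
  = ((2.46)^2) / ((1.55)·(1.87)^3) = 6.0516/10.136 = 0.5971
Since Q = 0.5971 < Kc = 1.0, the reaction proceeds forward (toward products) to reach equilibrium.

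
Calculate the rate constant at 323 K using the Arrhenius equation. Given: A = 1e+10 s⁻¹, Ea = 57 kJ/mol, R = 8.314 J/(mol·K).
6.05e+00 s⁻¹

k = A·exp(-Ea/(R·T)) = 1e+10·exp(-57000/(8.314·323)) = 1e+10·exp(-21.2257) = 1e+10·6.0505e-10 = 6.05e+00 s⁻¹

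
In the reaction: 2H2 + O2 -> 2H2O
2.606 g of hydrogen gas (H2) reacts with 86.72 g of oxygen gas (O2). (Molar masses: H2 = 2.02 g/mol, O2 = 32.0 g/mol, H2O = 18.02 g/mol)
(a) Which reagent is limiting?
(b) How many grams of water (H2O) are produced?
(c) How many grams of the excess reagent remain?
(a) H2, (b) 23.25 g, (c) 66.08 g

Moles of H2 = 2.606 g ÷ 2.02 g/mol = 1.2901 mol
Moles of O2 = 86.72 g ÷ 32.0 g/mol = 2.71 mol
Moles ÷ coefficient: H2: 1.2901/2 = 0.645, O2: 2.71/1 = 2.71
(a) H2 has the smaller value, so H2 is the limiting reagent.
(b) Moles of H2O = 1.2901 mol H2 × (2/2) = 1.2901 mol; mass = 1.2901 mol × 18.02 g/mol = 23.25 g
(c) O2 consumed = 1.2901 × (1/2) = 0.64505 mol; remaining = 2.71 − 0.64505 = 2.06495 mol; mass = 2.06495 mol × 32.0 g/mol = 66.08 g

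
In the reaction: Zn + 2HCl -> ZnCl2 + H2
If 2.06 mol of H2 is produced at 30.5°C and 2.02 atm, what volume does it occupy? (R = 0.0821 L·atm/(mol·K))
T = 30.5°C + 273.15 = 303.65 K
V = nRT/P = (2.06 × 0.0821 × 303.65) / 2.02
V = 25.42 L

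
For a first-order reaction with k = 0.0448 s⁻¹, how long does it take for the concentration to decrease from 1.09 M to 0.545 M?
15.47 s

From ln[A] = ln[A]₀ - k·t: t = ln([A]₀/[A])/k = ln(1.09/0.545)/0.0448 = ln(2.0000)/0.0448 = 0.6931/0.0448 = 15.47 s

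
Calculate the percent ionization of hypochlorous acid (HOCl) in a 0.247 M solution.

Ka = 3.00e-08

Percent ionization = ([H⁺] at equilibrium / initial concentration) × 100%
Percent ionization = 0.0348%

Let x = [H⁺]. Ka = x²/(C - x) ⇒ x² + (3.00e-08)x - (3.00e-08)(0.247) = 0. x = 8.6066e-05. Percent = (8.6066e-05/0.247) × 100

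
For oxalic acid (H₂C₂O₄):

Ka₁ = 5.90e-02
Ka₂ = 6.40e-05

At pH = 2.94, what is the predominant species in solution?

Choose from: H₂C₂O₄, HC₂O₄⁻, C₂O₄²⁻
HC₂O₄⁻

pKa1 = 1.23, pKa2 = 4.19. Each pKa is the crossover between adjacent species; pH = 2.94 lies in the region where HC₂O₄⁻ predominates.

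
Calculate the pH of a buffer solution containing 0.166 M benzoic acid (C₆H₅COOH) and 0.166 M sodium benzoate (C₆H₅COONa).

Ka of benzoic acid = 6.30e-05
pH = 4.20

pKa = -log(6.30e-05) = 4.20. pH = pKa + log([A⁻]/[HA]) = 4.20 + log(0.166/0.166)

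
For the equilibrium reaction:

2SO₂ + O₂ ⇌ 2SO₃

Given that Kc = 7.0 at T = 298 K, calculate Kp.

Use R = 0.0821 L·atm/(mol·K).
K_p = 0.2861

Δn = (moles gaseous products) − (moles gaseous reactants) = -1
T = 298 K; RT = 0.0821 × 298 = 24.4658
Kp = Kc·(RT)^Δn = 7.0 × (24.4658)^-1 = 7.0 × 0.0408734 = 0.2861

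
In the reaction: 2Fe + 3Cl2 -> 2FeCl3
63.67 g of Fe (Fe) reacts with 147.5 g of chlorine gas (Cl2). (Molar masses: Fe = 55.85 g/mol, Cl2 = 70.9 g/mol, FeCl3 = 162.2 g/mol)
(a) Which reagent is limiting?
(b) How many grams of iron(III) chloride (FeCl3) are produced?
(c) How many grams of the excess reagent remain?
(a) Fe, (b) 184.9 g, (c) 26.26 g

Moles of Fe = 63.67 g ÷ 55.85 g/mol = 1.14002 mol
Moles of Cl2 = 147.5 g ÷ 70.9 g/mol = 2.08039 mol
Moles ÷ coefficient: Fe: 1.14002/2 = 0.57, Cl2: 2.08039/3 = 0.6935
(a) Fe has the smaller value, so Fe is the limiting reagent.
(b) Moles of FeCl3 = 1.14002 mol Fe × (2/2) = 1.14002 mol; mass = 1.14002 mol × 162.2 g/mol = 184.9 g
(c) Cl2 consumed = 1.14002 × (3/2) = 1.71003 mol; remaining = 2.08039 − 1.71003 = 0.370368 mol; mass = 0.370368 mol × 70.9 g/mol = 26.26 g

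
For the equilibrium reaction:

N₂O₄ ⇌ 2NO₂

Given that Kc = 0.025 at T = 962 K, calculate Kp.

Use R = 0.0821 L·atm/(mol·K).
K_p = 1.9745

Δn = (moles gaseous products) − (moles gaseous reactants) = 1
T = 962 K; RT = 0.0821 × 962 = 78.9802
Kp = Kc·(RT)^Δn = 0.025 × (78.9802)^1 = 0.025 × 78.9802 = 1.9745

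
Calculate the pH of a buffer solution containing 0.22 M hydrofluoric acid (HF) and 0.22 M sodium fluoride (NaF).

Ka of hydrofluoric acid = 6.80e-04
pH = 3.17

pKa = -log(6.80e-04) = 3.17. pH = pKa + log([A⁻]/[HA]) = 3.17 + log(0.22/0.22)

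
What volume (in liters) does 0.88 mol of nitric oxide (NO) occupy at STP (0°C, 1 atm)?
At STP, 1 mol of gas occupies 22.4 L
Volume = 0.88 mol × 22.4 L/mol = 19.71 L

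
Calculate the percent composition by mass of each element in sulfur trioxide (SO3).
S: 40.05%, O: 59.95%

Molar mass of SO3 = 80.07 g/mol
% S = (1 × 32.07) / 80.07 × 100% = 32.07 / 80.07 × 100% = 40.05%
% O = (3 × 16.0) / 80.07 × 100% = 48 / 80.07 × 100% = 59.95%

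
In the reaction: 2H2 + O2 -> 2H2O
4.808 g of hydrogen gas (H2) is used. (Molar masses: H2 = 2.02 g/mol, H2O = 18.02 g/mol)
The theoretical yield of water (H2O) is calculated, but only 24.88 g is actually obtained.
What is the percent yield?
Moles of H2 = 4.808 g ÷ 2.02 g/mol = 2.3802 mol
Mole ratio: 2 mol H2O / 2 mol H2
Moles of H2O = 2.3802 × (2/2) = 2.3802 mol
Theoretical yield = 2.3802 mol × 18.02 g/mol = 42.891 g
Actual yield = 24.88 g
Percent yield = (24.88 / 42.891) × 100% = 58.0%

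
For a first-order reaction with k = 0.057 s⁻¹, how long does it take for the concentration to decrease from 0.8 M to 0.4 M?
12.16 s

From ln[A] = ln[A]₀ - k·t: t = ln([A]₀/[A])/k = ln(0.8/0.4)/0.057 = ln(2.0000)/0.057 = 0.6931/0.057 = 12.16 s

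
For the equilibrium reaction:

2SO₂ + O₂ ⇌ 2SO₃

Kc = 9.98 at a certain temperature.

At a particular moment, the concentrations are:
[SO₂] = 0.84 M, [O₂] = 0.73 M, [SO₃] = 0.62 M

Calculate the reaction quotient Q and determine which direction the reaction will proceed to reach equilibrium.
Q = 0.746, Q < K, reaction proceeds forward (toward products)

Q = ([SO₃]^2) / ([SO₂]^2 × [O₂])
  = ((0.62)^2) / ((0.84)^2·(0.73)) = 0.3844/0.51509 = 0.7463
Since Q = 0.7463 < Kc = 9.98, the reaction proceeds forward (toward products) to reach equilibrium.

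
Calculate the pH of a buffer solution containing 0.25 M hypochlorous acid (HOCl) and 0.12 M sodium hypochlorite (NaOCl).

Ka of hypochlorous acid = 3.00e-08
pH = 7.20

pKa = -log(3.00e-08) = 7.52. pH = pKa + log([A⁻]/[HA]) = 7.52 + log(0.12/0.25)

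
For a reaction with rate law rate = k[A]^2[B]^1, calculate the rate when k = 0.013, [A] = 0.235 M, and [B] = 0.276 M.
0.0001981 M/s

rate = k·[A]^2·[B]^1 = 0.013·(0.235)^2·(0.276)^1 = 0.013·0.055225·0.276 = 0.0001981 M/s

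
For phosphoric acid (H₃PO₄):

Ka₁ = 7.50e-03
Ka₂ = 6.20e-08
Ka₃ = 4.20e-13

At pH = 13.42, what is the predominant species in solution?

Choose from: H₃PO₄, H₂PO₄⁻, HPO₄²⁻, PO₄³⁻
PO₄³⁻

pKa1 = 2.12, pKa2 = 7.21, pKa3 = 12.38. Each pKa is the crossover between adjacent species; pH = 13.42 lies in the region where PO₄³⁻ predominates.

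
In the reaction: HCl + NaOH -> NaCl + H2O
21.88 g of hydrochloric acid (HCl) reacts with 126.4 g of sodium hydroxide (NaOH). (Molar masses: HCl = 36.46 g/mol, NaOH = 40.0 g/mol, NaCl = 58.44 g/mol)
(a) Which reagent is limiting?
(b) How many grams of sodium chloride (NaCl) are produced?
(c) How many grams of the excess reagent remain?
(a) HCl, (b) 35.07 g, (c) 102.4 g

Moles of HCl = 21.88 g ÷ 36.46 g/mol = 0.60011 mol
Moles of NaOH = 126.4 g ÷ 40.0 g/mol = 3.16 mol
Moles ÷ coefficient: HCl: 0.60011/1 = 0.6001, NaOH: 3.16/1 = 3.16
(a) HCl has the smaller value, so HCl is the limiting reagent.
(b) Moles of NaCl = 0.60011 mol HCl × (1/1) = 0.60011 mol; mass = 0.60011 mol × 58.44 g/mol = 35.07 g
(c) NaOH consumed = 0.60011 × (1/1) = 0.60011 mol; remaining = 3.16 − 0.60011 = 2.55989 mol; mass = 2.55989 mol × 40.0 g/mol = 102.4 g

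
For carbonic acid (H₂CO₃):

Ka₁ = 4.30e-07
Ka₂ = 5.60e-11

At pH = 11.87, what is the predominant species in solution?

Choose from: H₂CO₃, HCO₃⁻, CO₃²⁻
CO₃²⁻

pKa1 = 6.37, pKa2 = 10.25. Each pKa is the crossover between adjacent species; pH = 11.87 lies in the region where CO₃²⁻ predominates.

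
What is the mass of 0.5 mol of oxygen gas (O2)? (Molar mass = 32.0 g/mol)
Mass = 0.5 mol × 32.0 g/mol = 16 g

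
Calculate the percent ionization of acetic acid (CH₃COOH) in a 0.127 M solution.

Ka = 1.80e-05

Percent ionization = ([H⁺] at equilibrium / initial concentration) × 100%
Percent ionization = 1.18%

Let x = [H⁺]. Ka = x²/(C - x) ⇒ x² + (1.80e-05)x - (1.80e-05)(0.127) = 0. x = 1.5030e-03. Percent = (1.5030e-03/0.127) × 100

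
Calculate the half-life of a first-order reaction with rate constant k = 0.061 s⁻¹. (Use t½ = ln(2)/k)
11.36 s

t½ = ln(2)/k = 0.6931/0.061 = 11.36 s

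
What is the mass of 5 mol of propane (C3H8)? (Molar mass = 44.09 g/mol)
Mass = 5 mol × 44.09 g/mol = 220.5 g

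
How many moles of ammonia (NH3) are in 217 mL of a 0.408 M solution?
Moles = Molarity × Volume (L)
Moles = 0.408 M × 0.217 L = 0.08854 mol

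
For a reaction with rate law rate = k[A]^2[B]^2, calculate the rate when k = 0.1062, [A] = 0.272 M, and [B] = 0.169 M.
0.0002244 M/s

rate = k·[A]^2·[B]^2 = 0.1062·(0.272)^2·(0.169)^2 = 0.1062·0.073984·0.028561 = 0.0002244 M/s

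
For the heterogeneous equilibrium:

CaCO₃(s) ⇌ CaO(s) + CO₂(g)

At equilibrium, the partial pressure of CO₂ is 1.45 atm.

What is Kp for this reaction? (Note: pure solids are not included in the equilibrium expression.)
K_p = 1.45

Solids (CaCO₃, CaO) have activity 1 and are excluded.
Kp = P(CO₂) = 1.45.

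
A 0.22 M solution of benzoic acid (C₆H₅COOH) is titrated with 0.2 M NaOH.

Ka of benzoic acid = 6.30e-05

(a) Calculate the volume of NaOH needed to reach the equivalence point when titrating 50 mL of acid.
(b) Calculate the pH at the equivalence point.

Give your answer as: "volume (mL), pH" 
V = 55.0 mL, pH = 8.61

(a) At equivalence: moles acid = moles base.
moles acid = 0.22 × 0.05 = 0.011 mol; V_NaOH = 0.011/0.2 = 0.055 L = 55.0 mL.
(b) At equivalence, all acid → conjugate base A⁻ at [A⁻] = 0.011/0.105 = 0.1048 M.
Kb = Kw/Ka = 1.0e-14/6.30e-05 = 1.587e-10; [OH⁻] = √(Kb·[A⁻]) = 4.078e-06; pOH = 5.39; pH = 14 − pOH = 8.61.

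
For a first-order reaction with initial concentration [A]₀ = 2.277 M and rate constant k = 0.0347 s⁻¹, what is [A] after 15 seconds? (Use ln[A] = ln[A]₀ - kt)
1.3530 M

ln[A] = ln[A]₀ - k·t = ln(2.277) - (0.0347)·(15) = 0.8229 - 0.5205 = 0.3024
[A] = e^(0.3024) = 1.3530 M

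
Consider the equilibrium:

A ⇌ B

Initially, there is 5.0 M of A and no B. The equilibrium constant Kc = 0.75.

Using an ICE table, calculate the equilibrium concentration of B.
[B] = 2.143 M

ICE: [A] = 5.0 − x, [B] = x.
Kc = x/(5.0 − x) = 0.75 ⇒ x = 0.75·5.0/(1 + 0.75) = 3.75/1.75 = 2.143.
[B] = x = 2.143 M.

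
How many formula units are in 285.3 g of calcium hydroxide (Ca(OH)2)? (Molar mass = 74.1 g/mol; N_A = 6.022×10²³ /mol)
Moles = 285.3 g ÷ 74.1 g/mol = 3.8502 mol
Formula units = 3.8502 mol × 6.022×10²³ /mol = 2.319e+24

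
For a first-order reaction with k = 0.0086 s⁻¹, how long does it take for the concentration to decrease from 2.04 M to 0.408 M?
187.14 s

From ln[A] = ln[A]₀ - k·t: t = ln([A]₀/[A])/k = ln(2.04/0.408)/0.0086 = ln(5.0000)/0.0086 = 1.6094/0.0086 = 187.14 s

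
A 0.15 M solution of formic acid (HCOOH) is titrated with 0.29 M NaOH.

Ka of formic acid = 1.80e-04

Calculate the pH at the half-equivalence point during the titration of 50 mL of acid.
pH = pKa = 3.74

At the half-equivalence point, [HA] = [A⁻], so by Henderson–Hasselbalch pH = pKa + log(1) = pKa.
pKa = −log(1.80e-04) = 3.74.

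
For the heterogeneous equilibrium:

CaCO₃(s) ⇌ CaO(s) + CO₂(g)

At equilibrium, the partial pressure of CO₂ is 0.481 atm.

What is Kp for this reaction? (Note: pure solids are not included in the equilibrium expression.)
K_p = 0.481

Solids (CaCO₃, CaO) have activity 1 and are excluded.
Kp = P(CO₂) = 0.481.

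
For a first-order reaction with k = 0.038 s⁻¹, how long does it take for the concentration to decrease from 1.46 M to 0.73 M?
18.24 s

From ln[A] = ln[A]₀ - k·t: t = ln([A]₀/[A])/k = ln(1.46/0.73)/0.038 = ln(2.0000)/0.038 = 0.6931/0.038 = 18.24 s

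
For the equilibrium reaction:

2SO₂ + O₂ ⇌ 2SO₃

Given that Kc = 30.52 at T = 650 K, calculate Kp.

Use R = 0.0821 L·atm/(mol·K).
K_p = 0.5719

Δn = (moles gaseous products) − (moles gaseous reactants) = -1
T = 650 K; RT = 0.0821 × 650 = 53.365
Kp = Kc·(RT)^Δn = 30.52 × (53.365)^-1 = 30.52 × 0.0187389 = 0.5719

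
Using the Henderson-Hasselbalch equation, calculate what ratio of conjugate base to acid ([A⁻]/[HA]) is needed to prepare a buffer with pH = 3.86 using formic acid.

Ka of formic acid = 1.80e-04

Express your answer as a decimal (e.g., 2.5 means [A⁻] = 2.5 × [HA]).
[A⁻]/[HA] = 1.304

pKa = −log(1.80e-04) = 3.7447. pH = pKa + log([A⁻]/[HA]). 3.86 = 3.7447 + log(ratio). log(ratio) = 3.86 − 3.7447 = 0.1153. ratio = 10^(0.1153) = 1.304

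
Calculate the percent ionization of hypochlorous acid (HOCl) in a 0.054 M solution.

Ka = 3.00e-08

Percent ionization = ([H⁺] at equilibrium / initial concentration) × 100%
Percent ionization = 0.0745%

Let x = [H⁺]. Ka = x²/(C - x) ⇒ x² + (3.00e-08)x - (3.00e-08)(0.054) = 0. x = 4.0234e-05. Percent = (4.0234e-05/0.054) × 100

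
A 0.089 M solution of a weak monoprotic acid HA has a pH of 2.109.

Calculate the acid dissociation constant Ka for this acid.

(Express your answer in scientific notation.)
K_a = 7.45e-04

[H⁺] = 10^(−pH) = 10^(−2.109) = 7.780e-03 M. For HA ⇌ H⁺ + A⁻, Ka = x²/(C − x) = (7.780e-03)²/(0.089 − 7.780e-03) = 7.45e-04.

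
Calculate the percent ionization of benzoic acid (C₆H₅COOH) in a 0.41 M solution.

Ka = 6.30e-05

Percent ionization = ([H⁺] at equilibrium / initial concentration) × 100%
Percent ionization = 1.23%

Let x = [H⁺]. Ka = x²/(C - x) ⇒ x² + (6.30e-05)x - (6.30e-05)(0.41) = 0. x = 5.0509e-03. Percent = (5.0509e-03/0.41) × 100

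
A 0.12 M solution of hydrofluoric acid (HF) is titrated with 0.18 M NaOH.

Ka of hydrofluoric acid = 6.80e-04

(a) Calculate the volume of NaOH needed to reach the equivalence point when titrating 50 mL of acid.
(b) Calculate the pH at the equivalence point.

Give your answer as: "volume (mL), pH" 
V = 33.3 mL, pH = 8.01

(a) At equivalence: moles acid = moles base.
moles acid = 0.12 × 0.05 = 0.006 mol; V_NaOH = 0.006/0.18 = 0.03333 L = 33.3 mL.
(b) At equivalence, all acid → conjugate base A⁻ at [A⁻] = 0.006/0.08333 = 0.072 M.
Kb = Kw/Ka = 1.0e-14/6.80e-04 = 1.471e-11; [OH⁻] = √(Kb·[A⁻]) = 1.029e-06; pOH = 5.99; pH = 14 − pOH = 8.01.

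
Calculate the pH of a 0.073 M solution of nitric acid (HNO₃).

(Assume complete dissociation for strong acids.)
pH = 1.14

[H⁺] = 0.073 M for strong acid. pH = -log[H⁺] = -log(0.073)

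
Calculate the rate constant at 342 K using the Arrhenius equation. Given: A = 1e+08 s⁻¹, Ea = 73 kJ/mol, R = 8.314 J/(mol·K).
7.08e-04 s⁻¹

k = A·exp(-Ea/(R·T)) = 1e+08·exp(-73000/(8.314·342)) = 1e+08·exp(-25.6736) = 1e+08·7.0811e-12 = 7.08e-04 s⁻¹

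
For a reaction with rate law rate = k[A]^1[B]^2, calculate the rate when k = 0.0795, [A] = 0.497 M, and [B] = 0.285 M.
0.003209 M/s

rate = k·[A]^1·[B]^2 = 0.0795·(0.497)^1·(0.285)^2 = 0.0795·0.497·0.081225 = 0.003209 M/s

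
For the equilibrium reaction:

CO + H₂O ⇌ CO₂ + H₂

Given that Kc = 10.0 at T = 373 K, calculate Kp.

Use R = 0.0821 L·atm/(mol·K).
K_p = 10.0000

Δn = (moles gaseous products) − (moles gaseous reactants) = 0
T = 373 K; RT = 0.0821 × 373 = 30.6233
Kp = Kc·(RT)^Δn = 10.0 × (30.6233)^0 = 10.0 × 1 = 10.0000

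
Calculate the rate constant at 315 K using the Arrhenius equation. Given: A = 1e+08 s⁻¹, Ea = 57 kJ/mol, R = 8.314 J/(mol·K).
3.53e-02 s⁻¹

k = A·exp(-Ea/(R·T)) = 1e+08·exp(-57000/(8.314·315)) = 1e+08·exp(-21.7648) = 1e+08·3.5292e-10 = 3.53e-02 s⁻¹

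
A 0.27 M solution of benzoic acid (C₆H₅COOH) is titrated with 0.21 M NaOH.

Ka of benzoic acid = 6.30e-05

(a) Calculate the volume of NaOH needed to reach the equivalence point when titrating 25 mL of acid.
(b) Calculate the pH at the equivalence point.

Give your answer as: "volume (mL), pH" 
V = 32.1 mL, pH = 8.64

(a) At equivalence: moles acid = moles base.
moles acid = 0.27 × 0.025 = 0.00675 mol; V_NaOH = 0.00675/0.21 = 0.03214 L = 32.1 mL.
(b) At equivalence, all acid → conjugate base A⁻ at [A⁻] = 0.00675/0.05714 = 0.1181 M.
Kb = Kw/Ka = 1.0e-14/6.30e-05 = 1.587e-10; [OH⁻] = √(Kb·[A⁻]) = 4.330e-06; pOH = 5.36; pH = 14 − pOH = 8.64.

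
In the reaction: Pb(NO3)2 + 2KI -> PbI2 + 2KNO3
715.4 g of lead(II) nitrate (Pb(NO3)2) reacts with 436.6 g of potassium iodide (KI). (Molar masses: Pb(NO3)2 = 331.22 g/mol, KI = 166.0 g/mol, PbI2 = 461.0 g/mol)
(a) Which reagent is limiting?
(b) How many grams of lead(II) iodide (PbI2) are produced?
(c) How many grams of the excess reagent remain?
(a) KI, (b) 606.2 g, (c) 279.8 g

Moles of Pb(NO3)2 = 715.4 g ÷ 331.22 g/mol = 2.15989 mol
Moles of KI = 436.6 g ÷ 166.0 g/mol = 2.63012 mol
Moles ÷ coefficient: Pb(NO3)2: 2.15989/1 = 2.16, KI: 2.63012/2 = 1.315
(a) KI has the smaller value, so KI is the limiting reagent.
(b) Moles of PbI2 = 2.63012 mol KI × (1/2) = 1.31506 mol; mass = 1.31506 mol × 461.0 g/mol = 606.2 g
(c) Pb(NO3)2 consumed = 2.63012 × (1/2) = 1.31506 mol; remaining = 2.15989 − 1.31506 = 0.844833 mol; mass = 0.844833 mol × 331.22 g/mol = 279.8 g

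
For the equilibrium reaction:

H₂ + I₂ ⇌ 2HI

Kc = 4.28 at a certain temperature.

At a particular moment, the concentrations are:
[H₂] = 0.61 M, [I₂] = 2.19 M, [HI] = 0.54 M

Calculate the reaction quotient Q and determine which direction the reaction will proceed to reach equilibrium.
Q = 0.218, Q < K, reaction proceeds forward (toward products)

Q = ([HI]^2) / ([H₂] × [I₂])
  = ((0.54)^2) / ((0.61)·(2.19)) = 0.2916/1.3359 = 0.2183
Since Q = 0.2183 < Kc = 4.28, the reaction proceeds forward (toward products) to reach equilibrium.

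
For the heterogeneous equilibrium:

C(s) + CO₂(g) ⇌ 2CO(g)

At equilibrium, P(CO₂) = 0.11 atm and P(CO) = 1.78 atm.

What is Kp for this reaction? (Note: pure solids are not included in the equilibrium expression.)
K_p = 28.804

Solid C is excluded.
Kp = P(CO)²/P(CO₂) = (1.78)²/0.11 = 3.168/0.11 = 28.804.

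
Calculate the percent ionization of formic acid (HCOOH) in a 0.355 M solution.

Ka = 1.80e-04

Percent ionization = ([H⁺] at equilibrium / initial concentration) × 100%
Percent ionization = 2.23%

Let x = [H⁺]. Ka = x²/(C - x) ⇒ x² + (1.80e-04)x - (1.80e-04)(0.355) = 0. x = 7.9043e-03. Percent = (7.9043e-03/0.355) × 100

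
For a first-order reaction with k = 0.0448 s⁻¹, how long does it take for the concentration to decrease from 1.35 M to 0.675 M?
15.47 s

From ln[A] = ln[A]₀ - k·t: t = ln([A]₀/[A])/k = ln(1.35/0.675)/0.0448 = ln(2.0000)/0.0448 = 0.6931/0.0448 = 15.47 s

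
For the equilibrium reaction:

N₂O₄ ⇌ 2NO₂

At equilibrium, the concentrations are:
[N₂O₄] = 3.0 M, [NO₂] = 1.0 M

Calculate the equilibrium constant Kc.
K_c = 0.3333

Kc = ([NO₂]^2) / ([N₂O₄])
   = ((1.0)^2) / ((3.0))
   = 1 / 3 = 0.3333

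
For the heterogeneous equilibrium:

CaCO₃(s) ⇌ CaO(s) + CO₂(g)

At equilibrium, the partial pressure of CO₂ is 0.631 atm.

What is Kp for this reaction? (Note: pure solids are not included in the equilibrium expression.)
K_p = 0.631

Solids (CaCO₃, CaO) have activity 1 and are excluded.
Kp = P(CO₂) = 0.631.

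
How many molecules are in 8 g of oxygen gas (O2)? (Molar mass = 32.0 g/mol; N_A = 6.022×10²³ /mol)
Moles = 8 g ÷ 32.0 g/mol = 0.25 mol
Molecules = 0.25 mol × 6.022×10²³ /mol = 1.506e+23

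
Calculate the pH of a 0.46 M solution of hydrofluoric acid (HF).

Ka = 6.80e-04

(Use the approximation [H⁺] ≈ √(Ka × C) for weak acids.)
pH = 1.75

[H⁺] = √(Ka × C) = √(6.80e-04 × 0.46) = 1.7686e-02. pH = -log(1.7686e-02)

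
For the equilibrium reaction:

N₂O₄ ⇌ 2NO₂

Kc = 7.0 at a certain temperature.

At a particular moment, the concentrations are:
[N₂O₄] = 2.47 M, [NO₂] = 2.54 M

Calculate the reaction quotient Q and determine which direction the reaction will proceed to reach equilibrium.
Q = 2.612, Q < K, reaction proceeds forward (toward products)

Q = ([NO₂]^2) / ([N₂O₄])
  = ((2.54)^2) / ((2.47)) = 6.4516/2.47 = 2.612
Since Q = 2.612 < Kc = 7.0, the reaction proceeds forward (toward products) to reach equilibrium.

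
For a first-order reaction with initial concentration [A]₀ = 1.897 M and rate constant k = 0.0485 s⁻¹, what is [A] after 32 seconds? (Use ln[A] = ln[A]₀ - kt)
0.4018 M

ln[A] = ln[A]₀ - k·t = ln(1.897) - (0.0485)·(32) = 0.6403 - 1.5520 = -0.9117
[A] = e^(-0.9117) = 0.4018 M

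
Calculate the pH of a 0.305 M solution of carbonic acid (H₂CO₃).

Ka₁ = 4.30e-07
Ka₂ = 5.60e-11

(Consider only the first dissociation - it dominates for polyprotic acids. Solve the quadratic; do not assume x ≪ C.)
pH = 3.44

x² + Ka₁·x − Ka₁·C = 0 with Ka₁ = 4.30e-07, C = 0.305.
x = (−Ka₁ + √(Ka₁² + 4·Ka₁·C))/2 = 3.6193e-04 M, so pH = 3.44.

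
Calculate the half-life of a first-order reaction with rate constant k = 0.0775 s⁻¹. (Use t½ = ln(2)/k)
8.94 s

t½ = ln(2)/k = 0.6931/0.0775 = 8.94 s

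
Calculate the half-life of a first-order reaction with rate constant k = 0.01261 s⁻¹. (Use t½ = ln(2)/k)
54.97 s

t½ = ln(2)/k = 0.6931/0.01261 = 54.97 s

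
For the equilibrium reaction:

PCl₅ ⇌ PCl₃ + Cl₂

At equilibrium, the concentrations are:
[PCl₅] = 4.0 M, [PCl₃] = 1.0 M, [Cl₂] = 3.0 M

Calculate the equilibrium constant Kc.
K_c = 0.7500

Kc = ([PCl₃] × [Cl₂]) / ([PCl₅])
   = ((1.0)·(3.0)) / ((4.0))
   = 3 / 4 = 0.7500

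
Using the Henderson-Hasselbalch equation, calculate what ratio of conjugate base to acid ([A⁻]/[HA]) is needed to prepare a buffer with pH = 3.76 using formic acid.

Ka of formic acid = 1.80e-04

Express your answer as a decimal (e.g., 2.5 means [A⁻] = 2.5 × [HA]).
[A⁻]/[HA] = 1.036

pKa = −log(1.80e-04) = 3.7447. pH = pKa + log([A⁻]/[HA]). 3.76 = 3.7447 + log(ratio). log(ratio) = 3.76 − 3.7447 = 0.0153. ratio = 10^(0.0153) = 1.036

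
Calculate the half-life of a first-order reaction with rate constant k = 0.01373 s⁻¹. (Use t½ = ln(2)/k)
50.48 s

t½ = ln(2)/k = 0.6931/0.01373 = 50.48 s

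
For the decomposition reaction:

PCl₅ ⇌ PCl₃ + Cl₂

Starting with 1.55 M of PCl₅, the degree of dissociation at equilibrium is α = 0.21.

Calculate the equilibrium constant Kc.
K_c = 0.0865

x = α·[A]₀ = 0.21 × 1.55 = 0.3255 M dissociated.
At eq: [PCl₅] = 1.55 − 0.3255 = 1.225 M; [PCl₃] = [Cl₂] = x = 0.3255 M.
Kc = [PCl₃][Cl₂]/[PCl₅] = (0.3255)²/1.225 = 0.08653.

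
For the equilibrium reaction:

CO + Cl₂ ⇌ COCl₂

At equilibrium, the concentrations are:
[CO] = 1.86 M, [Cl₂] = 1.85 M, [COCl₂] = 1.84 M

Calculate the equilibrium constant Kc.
K_c = 0.5347

Kc = ([COCl₂]) / ([CO] × [Cl₂])
   = ((1.84)) / ((1.86)·(1.85))
   = 1.84 / 3.441 = 0.5347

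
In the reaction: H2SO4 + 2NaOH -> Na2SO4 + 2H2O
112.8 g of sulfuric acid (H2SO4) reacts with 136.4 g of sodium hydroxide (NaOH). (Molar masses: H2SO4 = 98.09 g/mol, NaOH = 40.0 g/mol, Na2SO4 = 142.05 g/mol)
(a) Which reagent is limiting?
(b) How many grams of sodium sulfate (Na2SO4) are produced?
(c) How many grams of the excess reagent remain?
(a) H2SO4, (b) 163.4 g, (c) 44.4 g

Moles of H2SO4 = 112.8 g ÷ 98.09 g/mol = 1.14996 mol
Moles of NaOH = 136.4 g ÷ 40.0 g/mol = 3.41 mol
Moles ÷ coefficient: H2SO4: 1.14996/1 = 1.15, NaOH: 3.41/2 = 1.705
(a) H2SO4 has the smaller value, so H2SO4 is the limiting reagent.
(b) Moles of Na2SO4 = 1.14996 mol H2SO4 × (1/1) = 1.14996 mol; mass = 1.14996 mol × 142.05 g/mol = 163.4 g
(c) NaOH consumed = 1.14996 × (2/1) = 2.29993 mol; remaining = 3.41 − 2.29993 = 1.11007 mol; mass = 1.11007 mol × 40.0 g/mol = 44.4 g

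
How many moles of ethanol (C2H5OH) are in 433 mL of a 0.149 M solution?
Moles = Molarity × Volume (L)
Moles = 0.149 M × 0.433 L = 0.06452 mol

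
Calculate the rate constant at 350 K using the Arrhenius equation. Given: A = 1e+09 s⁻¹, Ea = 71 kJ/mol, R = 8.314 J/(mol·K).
2.53e-02 s⁻¹

k = A·exp(-Ea/(R·T)) = 1e+09·exp(-71000/(8.314·350)) = 1e+09·exp(-24.3995) = 1e+09·2.5319e-11 = 2.53e-02 s⁻¹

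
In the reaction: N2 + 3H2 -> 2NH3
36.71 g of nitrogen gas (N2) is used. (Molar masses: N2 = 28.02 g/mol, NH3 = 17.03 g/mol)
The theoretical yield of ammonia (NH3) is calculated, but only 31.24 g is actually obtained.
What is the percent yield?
Moles of N2 = 36.71 g ÷ 28.02 g/mol = 1.31014 mol
Mole ratio: 2 mol NH3 / 1 mol N2
Moles of NH3 = 1.31014 × (2/1) = 2.62027 mol
Theoretical yield = 2.62027 mol × 17.03 g/mol = 44.623 g
Actual yield = 31.24 g
Percent yield = (31.24 / 44.623) × 100% = 70.0%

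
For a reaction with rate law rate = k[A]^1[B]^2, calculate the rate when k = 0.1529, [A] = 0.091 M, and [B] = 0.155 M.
0.0003343 M/s

rate = k·[A]^1·[B]^2 = 0.1529·(0.091)^1·(0.155)^2 = 0.1529·0.091·0.024025 = 0.0003343 M/s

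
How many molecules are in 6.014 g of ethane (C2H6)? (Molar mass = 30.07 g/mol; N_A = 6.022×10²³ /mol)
Moles = 6.014 g ÷ 30.07 g/mol = 0.2 mol
Molecules = 0.2 mol × 6.022×10²³ /mol = 1.204e+23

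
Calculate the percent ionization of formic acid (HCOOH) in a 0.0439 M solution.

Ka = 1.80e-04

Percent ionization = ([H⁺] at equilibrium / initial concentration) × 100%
Percent ionization = 6.2%

Let x = [H⁺]. Ka = x²/(C - x) ⇒ x² + (1.80e-04)x - (1.80e-04)(0.0439) = 0. x = 2.7225e-03. Percent = (2.7225e-03/0.0439) × 100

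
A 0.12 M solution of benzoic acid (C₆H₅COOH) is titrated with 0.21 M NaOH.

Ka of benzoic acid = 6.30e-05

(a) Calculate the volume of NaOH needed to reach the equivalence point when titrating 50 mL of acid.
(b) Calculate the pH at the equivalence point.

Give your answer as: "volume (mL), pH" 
V = 28.6 mL, pH = 8.54

(a) At equivalence: moles acid = moles base.
moles acid = 0.12 × 0.05 = 0.006 mol; V_NaOH = 0.006/0.21 = 0.02857 L = 28.6 mL.
(b) At equivalence, all acid → conjugate base A⁻ at [A⁻] = 0.006/0.07857 = 0.07636 M.
Kb = Kw/Ka = 1.0e-14/6.30e-05 = 1.587e-10; [OH⁻] = √(Kb·[A⁻]) = 3.482e-06; pOH = 5.46; pH = 14 − pOH = 8.54.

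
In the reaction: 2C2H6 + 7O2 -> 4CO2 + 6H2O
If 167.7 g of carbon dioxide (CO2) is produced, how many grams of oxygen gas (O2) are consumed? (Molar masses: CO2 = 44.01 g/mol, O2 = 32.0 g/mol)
Moles of CO2 = 167.7 g ÷ 44.01 g/mol = 3.8105 mol
Mole ratio: 7 mol O2 / 4 mol CO2
Moles of O2 = 3.8105 × (7/4) = 6.66837 mol
Mass of O2 = 6.66837 mol × 32.0 g/mol = 213.4 g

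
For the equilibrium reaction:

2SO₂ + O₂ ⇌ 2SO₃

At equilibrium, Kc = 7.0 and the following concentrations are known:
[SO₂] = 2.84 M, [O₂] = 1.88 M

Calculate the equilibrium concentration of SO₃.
[SO₃] = 10.3026 M

Kc = ([SO₃]^2) / ([SO₂]^2 × [O₂]) = 7.0
[SO₃]^2 = Kc · (reactant terms)/(other product terms) = 7.0 · 15.163 / 1 = 106.14
[SO₃] = (106.14)^(1/2) = 10.3026 M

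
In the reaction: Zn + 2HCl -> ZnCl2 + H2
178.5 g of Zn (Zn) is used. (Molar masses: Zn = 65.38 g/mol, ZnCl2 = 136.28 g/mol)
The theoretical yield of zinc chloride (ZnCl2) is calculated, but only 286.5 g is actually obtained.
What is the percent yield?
Moles of Zn = 178.5 g ÷ 65.38 g/mol = 2.73019 mol
Mole ratio: 1 mol ZnCl2 / 1 mol Zn
Moles of ZnCl2 = 2.73019 × (1/1) = 2.73019 mol
Theoretical yield = 2.73019 mol × 136.28 g/mol = 372.07 g
Actual yield = 286.5 g
Percent yield = (286.5 / 372.07) × 100% = 77.0%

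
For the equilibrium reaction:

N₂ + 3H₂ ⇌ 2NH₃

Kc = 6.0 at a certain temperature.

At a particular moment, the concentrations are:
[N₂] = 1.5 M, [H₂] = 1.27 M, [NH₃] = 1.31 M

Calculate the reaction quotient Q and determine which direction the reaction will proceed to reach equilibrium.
Q = 0.559, Q < K, reaction proceeds forward (toward products)

Q = ([NH₃]^2) / ([N₂] × [H₂]^3)
  = ((1.31)^2) / ((1.5)·(1.27)^3) = 1.7161/3.0726 = 0.5585
Since Q = 0.5585 < Kc = 6.0, the reaction proceeds forward (toward products) to reach equilibrium.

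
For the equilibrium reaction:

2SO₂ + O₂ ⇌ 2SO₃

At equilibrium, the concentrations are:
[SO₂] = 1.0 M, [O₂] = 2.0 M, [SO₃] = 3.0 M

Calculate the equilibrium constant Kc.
K_c = 4.5000

Kc = ([SO₃]^2) / ([SO₂]^2 × [O₂])
   = ((3.0)^2) / ((1.0)^2·(2.0))
   = 9 / 2 = 4.5000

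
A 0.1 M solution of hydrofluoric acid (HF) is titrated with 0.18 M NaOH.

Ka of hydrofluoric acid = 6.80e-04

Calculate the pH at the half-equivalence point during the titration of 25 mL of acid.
pH = pKa = 3.17

At the half-equivalence point, [HA] = [A⁻], so by Henderson–Hasselbalch pH = pKa + log(1) = pKa.
pKa = −log(6.80e-04) = 3.17.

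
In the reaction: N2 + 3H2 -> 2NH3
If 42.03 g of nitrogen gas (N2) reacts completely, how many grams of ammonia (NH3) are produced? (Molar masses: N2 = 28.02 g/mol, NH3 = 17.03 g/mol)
Moles of N2 = 42.03 g ÷ 28.02 g/mol = 1.5 mol
Mole ratio: 2 mol NH3 / 1 mol N2
Moles of NH3 = 1.5 × (2/1) = 3 mol
Mass of NH3 = 3 mol × 17.03 g/mol = 51.09 g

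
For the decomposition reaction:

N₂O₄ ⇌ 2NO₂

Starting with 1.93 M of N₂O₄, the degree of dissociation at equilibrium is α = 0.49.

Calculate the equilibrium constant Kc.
K_c = 3.6345

x = α·[A]₀ = 0.49 × 1.93 = 0.9457 M dissociated.
At eq: [N₂O₄] = 1.93 − 0.9457 = 0.9843 M; [NO₂] = 2x = 1.891 M.
Kc = [NO₂]²/[N₂O₄] = (1.891)²/0.9843 = 3.634.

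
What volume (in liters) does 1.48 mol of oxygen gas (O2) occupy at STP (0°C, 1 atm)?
At STP, 1 mol of gas occupies 22.4 L
Volume = 1.48 mol × 22.4 L/mol = 33.15 L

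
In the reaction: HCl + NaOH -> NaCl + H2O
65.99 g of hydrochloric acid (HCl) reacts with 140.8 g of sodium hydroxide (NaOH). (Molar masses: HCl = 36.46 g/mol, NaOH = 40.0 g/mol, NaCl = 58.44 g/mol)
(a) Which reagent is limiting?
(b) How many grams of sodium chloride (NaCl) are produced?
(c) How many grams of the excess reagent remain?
(a) HCl, (b) 105.8 g, (c) 68.4 g

Moles of HCl = 65.99 g ÷ 36.46 g/mol = 1.80993 mol
Moles of NaOH = 140.8 g ÷ 40.0 g/mol = 3.52 mol
Moles ÷ coefficient: HCl: 1.80993/1 = 1.81, NaOH: 3.52/1 = 3.52
(a) HCl has the smaller value, so HCl is the limiting reagent.
(b) Moles of NaCl = 1.80993 mol HCl × (1/1) = 1.80993 mol; mass = 1.80993 mol × 58.44 g/mol = 105.8 g
(c) NaOH consumed = 1.80993 × (1/1) = 1.80993 mol; remaining = 3.52 − 1.80993 = 1.71007 mol; mass = 1.71007 mol × 40.0 g/mol = 68.4 g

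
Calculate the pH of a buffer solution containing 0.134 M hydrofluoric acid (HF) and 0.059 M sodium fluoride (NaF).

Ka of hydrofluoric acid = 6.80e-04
pH = 2.81

pKa = -log(6.80e-04) = 3.17. pH = pKa + log([A⁻]/[HA]) = 3.17 + log(0.059/0.134)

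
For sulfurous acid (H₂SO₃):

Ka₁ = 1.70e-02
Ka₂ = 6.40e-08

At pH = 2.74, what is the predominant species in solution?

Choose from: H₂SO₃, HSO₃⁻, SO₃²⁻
HSO₃⁻

pKa1 = 1.77, pKa2 = 7.19. Each pKa is the crossover between adjacent species; pH = 2.74 lies in the region where HSO₃⁻ predominates.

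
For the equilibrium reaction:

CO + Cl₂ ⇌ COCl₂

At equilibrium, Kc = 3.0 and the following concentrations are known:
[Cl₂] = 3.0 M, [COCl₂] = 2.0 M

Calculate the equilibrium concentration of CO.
[CO] = 0.2222 M

Kc = ([COCl₂]) / ([CO] × [Cl₂]) = 3.0
[CO]^1 = (product terms)/(Kc · other reactant terms) = 2 / (3.0 · 3) = 0.22222
[CO] = 0.2222 M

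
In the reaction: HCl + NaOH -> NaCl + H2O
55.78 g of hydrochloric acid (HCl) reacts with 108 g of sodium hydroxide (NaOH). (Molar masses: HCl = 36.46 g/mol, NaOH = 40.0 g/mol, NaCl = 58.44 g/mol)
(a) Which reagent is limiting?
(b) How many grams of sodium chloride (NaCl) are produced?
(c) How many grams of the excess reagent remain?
(a) HCl, (b) 89.41 g, (c) 46.8 g

Moles of HCl = 55.78 g ÷ 36.46 g/mol = 1.5299 mol
Moles of NaOH = 108 g ÷ 40.0 g/mol = 2.7 mol
Moles ÷ coefficient: HCl: 1.5299/1 = 1.53, NaOH: 2.7/1 = 2.7
(a) HCl has the smaller value, so HCl is the limiting reagent.
(b) Moles of NaCl = 1.5299 mol HCl × (1/1) = 1.5299 mol; mass = 1.5299 mol × 58.44 g/mol = 89.41 g
(c) NaOH consumed = 1.5299 × (1/1) = 1.5299 mol; remaining = 2.7 − 1.5299 = 1.1701 mol; mass = 1.1701 mol × 40.0 g/mol = 46.8 g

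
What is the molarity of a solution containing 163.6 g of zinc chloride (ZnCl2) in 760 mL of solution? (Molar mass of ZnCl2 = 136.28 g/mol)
Moles of ZnCl2 = 163.6 g ÷ 136.28 g/mol = 1.20047 mol
Volume = 760 mL = 0.76 L
Molarity = 1.20047 mol ÷ 0.76 L = 1.58 M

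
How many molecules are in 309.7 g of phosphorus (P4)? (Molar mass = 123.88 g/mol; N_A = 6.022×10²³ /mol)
Moles = 309.7 g ÷ 123.88 g/mol = 2.5 mol
Molecules = 2.5 mol × 6.022×10²³ /mol = 1.506e+24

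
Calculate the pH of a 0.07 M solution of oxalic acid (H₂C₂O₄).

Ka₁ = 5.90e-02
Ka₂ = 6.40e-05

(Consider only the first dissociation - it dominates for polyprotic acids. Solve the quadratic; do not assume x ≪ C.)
pH = 1.38

x² + Ka₁·x − Ka₁·C = 0 with Ka₁ = 5.90e-02, C = 0.07.
x = (−Ka₁ + √(Ka₁² + 4·Ka₁·C))/2 = 4.1212e-02 M, so pH = 1.38.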